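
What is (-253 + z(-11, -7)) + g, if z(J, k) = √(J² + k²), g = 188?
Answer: -65 + √170 ≈ -51.962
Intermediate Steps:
(-253 + z(-11, -7)) + g = (-253 + √((-11)² + (-7)²)) + 188 = (-253 + √(121 + 49)) + 188 = (-253 + √170) + 188 = -65 + √170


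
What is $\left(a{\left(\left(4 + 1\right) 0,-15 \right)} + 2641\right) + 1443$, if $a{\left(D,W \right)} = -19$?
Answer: $4065$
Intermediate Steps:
$\left(a{\left(\left(4 + 1\right) 0,-15 \right)} + 2641\right) + 1443 = \left(-19 + 2641\right) + 1443 = 2622 + 1443 = 4065$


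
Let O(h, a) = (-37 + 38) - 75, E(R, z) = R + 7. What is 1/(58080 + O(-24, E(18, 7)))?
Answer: 1/58006 ≈ 1.7240e-5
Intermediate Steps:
E(R, z) = 7 + R
O(h, a) = -74 (O(h, a) = 1 - 75 = -74)
1/(58080 + O(-24, E(18, 7))) = 1/(58080 - 74) = 1/58006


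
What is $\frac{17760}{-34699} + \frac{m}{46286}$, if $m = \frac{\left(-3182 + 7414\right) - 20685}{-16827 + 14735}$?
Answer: $- \frac{1719135438473}{3359914996088} \approx -0.51166$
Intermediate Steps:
$m = \frac{16453}{2092}$ ($m = \frac{4232 - 20685}{-2092} = \left(-16453\right) \left(- \frac{1}{2092}\right) = \frac{16453}{2092} \approx 7.8647$)
$\frac{17760}{-34699} + \frac{m}{46286} = \frac{17760}{-34699} + \frac{16453}{2092 \cdot 46286} = 17760 \left(- \frac{1}{34699}\right) + \frac{16453}{2092} \cdot \frac{1}{46286} = - \frac{17760}{34699} + \frac{16453}{96830312} = - \frac{1719135438473}{3359914996088}$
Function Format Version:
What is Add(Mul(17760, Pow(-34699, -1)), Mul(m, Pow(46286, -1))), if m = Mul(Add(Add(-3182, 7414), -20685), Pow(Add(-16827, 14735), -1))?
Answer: Rational(-1719135438473, 3359914996088) ≈ -0.51166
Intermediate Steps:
m = Rational(16453, 2092) (m = Mul(Add(4232, -20685), Pow(-2092, -1)) = Mul(-16453, Rational(-1, 2092)) = Rational(16453, 2092) ≈ 7.8647)
Add(Mul(17760, Pow(-34699, -1)), Mul(m, Pow(46286, -1))) = Add(Mul(17760, Pow(-34699, -1)), Mul(Rational(16453, 2092), Pow(46286, -1))) = Add(Mul(17760, Rational(-1, 34699)), Mul(Rational(16453, 2092), Rational(1, 46286))) = Add(Rational(-17760, 34699), Rational(16453, 96830312)) = Rational(-1719135438473, 3359914996088)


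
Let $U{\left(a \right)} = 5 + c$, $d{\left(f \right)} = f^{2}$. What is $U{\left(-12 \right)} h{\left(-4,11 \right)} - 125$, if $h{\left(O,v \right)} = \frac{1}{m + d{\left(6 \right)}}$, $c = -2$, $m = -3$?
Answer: $- \frac{1374}{11} \approx -124.91$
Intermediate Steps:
$h{\left(O,v \right)} = \frac{1}{33}$ ($h{\left(O,v \right)} = \frac{1}{-3 + 6^{2}} = \frac{1}{-3 + 36} = \frac{1}{33}$)
$U{\left(a \right)} = 3$ ($U{\left(a \right)} = 5 - 2 = 3$)
$U{\left(-12 \right)} h{\left(-4,11 \right)} - 125 = 3 \cdot \frac{1}{33} - 125 = \frac{1}{11} - 125 = - \frac{1374}{11}$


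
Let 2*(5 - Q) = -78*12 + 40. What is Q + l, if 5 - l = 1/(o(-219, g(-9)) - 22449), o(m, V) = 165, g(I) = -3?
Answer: 10206073/22284 ≈ 458.00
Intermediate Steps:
l = 111421/22284 (l = 5 - 1/(165 - 22449) = 5 - 1/(-22284) = 5 - 1*(-1/22284) = 5 + 1/22284 = 111421/22284 ≈ 5.0000)
Q = 453 (Q = 5 - (-78*12 + 40)/2 = 5 - (-936 + 40)/2 = 5 - ½*(-896) = 5 + 448 = 453)
Q + l = 453 + 111421/22284 = 10206073/22284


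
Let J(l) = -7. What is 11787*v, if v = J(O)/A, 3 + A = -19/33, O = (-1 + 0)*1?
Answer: 2722797/118 ≈ 23075.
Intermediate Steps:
O = -1 (O = -1*1 = -1)
A = -118/33 (A = -3 - 19/33 = -118/33 ≈ -3.5758)
v = 231/118 (v = -7/(-118/33) = -7*(-33/118) = 231/118 ≈ 1.9576)
11787*v = 11787*(231/118) = 2722797/118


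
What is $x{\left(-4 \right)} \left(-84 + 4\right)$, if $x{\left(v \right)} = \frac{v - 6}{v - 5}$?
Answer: $- \frac{800}{9} \approx -88.889$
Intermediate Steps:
$x{\left(v \right)} = \frac{-6 + v}{-5 + v}$
$x{\left(-4 \right)} \left(-84 + 4\right) = \frac{-6 - 4}{-5 - 4} \left(-84 + 4\right) = \frac{1}{-9} \left(-10\right) \left(-80\right) = \left(- \frac{1}{9}\right) \left(-10\right) \left(-80\right) = \frac{10}{9} \left(-80\right) = - \frac{800}{9}$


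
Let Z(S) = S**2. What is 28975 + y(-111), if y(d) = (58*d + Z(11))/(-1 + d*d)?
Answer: 356965683/12320 ≈ 28975.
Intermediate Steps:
y(d) = (121 + 58*d)/(-1 + d**2) (y(d) = (58*d + 11**2)/(-1 + d*d) = (58*d + 121)/(-1 + d**2) = (121 + 58*d)/(-1 + d**2))
28975 + y(-111) = 28975 + (121 + 58*(-111))/(-1 + (-111)**2) = 28975 + (121 - 6438)/(-1 + 12321) = 28975 - 6317/12320 = 356965683/12320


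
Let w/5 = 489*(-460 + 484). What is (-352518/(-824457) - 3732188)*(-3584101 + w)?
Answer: 3615939908662422186/274819 ≈ 1.3158e+13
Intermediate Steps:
w = 58680 (w = 5*(489*(-460 + 484)) = 5*(489*24) = 5*11736 = 58680)
(-352518/(-824457) - 3732188)*(-3584101 + w) = (-352518/(-824457) - 3732188)*(-3584101 + 58680) = (-352518*(-1/824457) - 3732188)*(-3525421) = (117506/274819 - 3732188)*(-3525421) = -1025676056466/274819*(-3525421) = 3615939908662422186/274819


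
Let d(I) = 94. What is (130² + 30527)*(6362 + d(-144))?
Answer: 306188712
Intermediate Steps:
(130² + 30527)*(6362 + d(-144)) = (130² + 30527)*(6362 + 94) = (16900 + 30527)*6456 = 47427*6456 = 306188712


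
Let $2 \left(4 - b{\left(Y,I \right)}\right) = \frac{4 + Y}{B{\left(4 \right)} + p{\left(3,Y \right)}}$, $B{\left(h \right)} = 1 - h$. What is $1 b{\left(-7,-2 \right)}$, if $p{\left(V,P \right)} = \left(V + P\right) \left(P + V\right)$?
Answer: $\frac{107}{26} \approx 4.1154$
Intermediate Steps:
$p{\left(V,P \right)} = \left(P + V\right)^{2}$ ($p{\left(V,P \right)} = \left(P + V\right) \left(P + V\right) = \left(P + V\right)^{2}$)
$b{\left(Y,I \right)} = 4 - \frac{4 + Y}{2 \left(-3 + \left(3 + Y\right)^{2}\right)}$ ($b{\left(Y,I \right)} = 4 - \frac{\left(4 + Y\right) \frac{1}{\left(1 - 4\right) + \left(Y + 3\right)^{2}}}{2} = 4 - \frac{\left(4 + Y\right) \frac{1}{\left(1 - 4\right) + \left(3 + Y\right)^{2}}}{2} = 4 - \frac{\left(4 + Y\right) \frac{1}{-3 + \left(3 + Y\right)^{2}}}{2} = 4 - \frac{\frac{1}{-3 + \left(3 + Y\right)^{2}} \left(4 + Y\right)}{2} = 4 - \frac{4 + Y}{2 \left(-3 + \left(3 + Y\right)^{2}\right)}$)
$1 b{\left(-7,-2 \right)} = 1 \frac{-28 - -7 + 8 \left(3 - 7\right)^{2}}{2 \left(-3 + \left(3 - 7\right)^{2}\right)} = 1 \frac{-28 + 7 + 8 \left(-4\right)^{2}}{2 \left(-3 + \left(-4\right)^{2}\right)} = 1 \frac{-28 + 7 + 8 \cdot 16}{2 \left(-3 + 16\right)} = 1 \frac{-28 + 7 + 128}{2 \cdot 13} = 1 \cdot \frac{1}{2} \cdot \frac{1}{13} \cdot 107 = 1 \cdot \frac{107}{26} = \frac{107}{26}$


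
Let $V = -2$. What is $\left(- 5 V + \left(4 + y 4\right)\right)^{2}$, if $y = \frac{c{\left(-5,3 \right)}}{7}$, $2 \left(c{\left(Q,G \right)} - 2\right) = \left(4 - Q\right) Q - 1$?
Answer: $4$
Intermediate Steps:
$c{\left(Q,G \right)} = \frac{3}{2} + \frac{Q \left(4 - Q\right)}{2}$ ($c{\left(Q,G \right)} = 2 + \frac{\left(4 - Q\right) Q - 1}{2} = 2 + \frac{Q \left(4 - Q\right) - 1}{2} = 2 + \frac{-1 + Q \left(4 - Q\right)}{2} = 2 + \left(- \frac{1}{2} + \frac{Q \left(4 - Q\right)}{2}\right) = \frac{3}{2} + \frac{Q \left(4 - Q\right)}{2}$)
$y = -3$ ($y = \frac{\frac{3}{2} + 2 \left(-5\right) - \frac{\left(-5\right)^{2}}{2}}{7} = \left(\frac{3}{2} - 10 - \frac{25}{2}\right) \frac{1}{7} = \left(-21\right) \frac{1}{7} = -3$)
$\left(- 5 V + \left(4 + y 4\right)\right)^{2} = \left(\left(-5\right) \left(-2\right) + \left(4 - 12\right)\right)^{2} = \left(10 + \left(4 - 12\right)\right)^{2} = \left(10 - 8\right)^{2} = 2^{2} = 4$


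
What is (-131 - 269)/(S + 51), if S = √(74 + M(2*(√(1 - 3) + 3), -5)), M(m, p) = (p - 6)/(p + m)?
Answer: -400/(51 + √(74 - 11/(1 + 2*I*√2))) ≈ -6.7188 + 0.02286*I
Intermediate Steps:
M(m, p) = (-6 + p)/(m + p)
S = √(74 - 11/(1 + 2*I*√2)) (S = √(74 + (-6 - 5)/(2*(√(1 - 3) + 3) - 5)) = √(74 - 11/(2*(√(-2) + 3) - 5)) = √(74 - 11/(2*(I*√2 + 3) - 5)) = √(74 - 11/(2*(3 + I*√2) - 5)) = √(74 - 11/((6 + 2*I*√2) - 5)) = √(74 - 11/(1 + 2*I*√2)) ≈ 8.5334 + 0.2026*I)
(-131 - 269)/(S + 51) = (-131 - 269)/(√((63 + 148*I*√2)/(1 + 2*I*√2)) + 51) = -400/(51 + √((63 + 148*I*√2)/(1 + 2*I*√2)))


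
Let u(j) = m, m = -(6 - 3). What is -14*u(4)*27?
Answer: 1134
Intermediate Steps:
m = -3 (m = -1*3 = -3)
u(j) = -3
-14*u(4)*27 = -14*(-3)*27 = 42*27 = 1134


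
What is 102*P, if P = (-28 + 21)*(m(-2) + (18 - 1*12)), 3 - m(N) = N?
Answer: -7854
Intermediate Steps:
m(N) = 3 - N
P = -77 (P = (-28 + 21)*((3 - 1*(-2)) + (18 - 1*12)) = -7*((3 + 2) + (18 - 12)) = -7*(5 + 6) = -7*11 = -77)
102*P = 102*(-77) = -7854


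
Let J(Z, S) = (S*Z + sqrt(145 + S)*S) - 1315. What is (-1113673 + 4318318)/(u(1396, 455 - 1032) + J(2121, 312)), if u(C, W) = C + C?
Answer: 2125413498705/439828220233 - 999849240*sqrt(457)/439828220233 ≈ 4.7838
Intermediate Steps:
u(C, W) = 2*C
J(Z, S) = -1315 + S*Z + S*sqrt(145 + S) (J(Z, S) = (S*Z + S*sqrt(145 + S)) - 1315 = -1315 + S*Z + S*sqrt(145 + S))
(-1113673 + 4318318)/(u(1396, 455 - 1032) + J(2121, 312)) = (-1113673 + 4318318)/(2*1396 + (-1315 + 312*2121 + 312*sqrt(145 + 312))) = 3204645/(2792 + (-1315 + 661752 + 312*sqrt(457))) = 3204645/(2792 + (660437 + 312*sqrt(457))) = 3204645/(663229 + 312*sqrt(457))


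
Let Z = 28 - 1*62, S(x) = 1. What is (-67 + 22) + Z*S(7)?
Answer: -79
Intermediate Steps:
Z = -34 (Z = 28 - 62 = -34)
(-67 + 22) + Z*S(7) = (-67 + 22) - 34*1 = -45 - 34 = -79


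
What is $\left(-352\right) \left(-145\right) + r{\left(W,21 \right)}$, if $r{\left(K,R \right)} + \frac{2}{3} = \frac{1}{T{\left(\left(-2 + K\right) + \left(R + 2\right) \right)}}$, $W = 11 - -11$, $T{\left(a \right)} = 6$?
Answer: $\frac{102079}{2} \approx 51040.0$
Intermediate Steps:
$W = 22$ ($W = 11 + 11 = 22$)
$r{\left(K,R \right)} = - \frac{1}{2}$ ($r{\left(K,R \right)} = - \frac{2}{3} + \frac{1}{6} = - \frac{1}{2}$)
$\left(-352\right) \left(-145\right) + r{\left(W,21 \right)} = \left(-352\right) \left(-145\right) - \frac{1}{2} = 51040 - \frac{1}{2} = \frac{102079}{2}$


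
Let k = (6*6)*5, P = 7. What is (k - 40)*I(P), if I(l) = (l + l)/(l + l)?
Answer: 140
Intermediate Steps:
k = 180 (k = 36*5 = 180)
I(l) = 1 (I(l) = (2*l)/((2*l)) = (2*l)*(1/(2*l)) = 1)
(k - 40)*I(P) = (180 - 40)*1 = 140*1 = 140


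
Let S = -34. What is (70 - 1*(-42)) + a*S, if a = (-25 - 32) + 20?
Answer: 1370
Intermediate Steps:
a = -37 (a = -57 + 20 = -37)
(70 - 1*(-42)) + a*S = (70 - 1*(-42)) - 37*(-34) = (70 + 42) + 1258 = 112 + 1258 = 1370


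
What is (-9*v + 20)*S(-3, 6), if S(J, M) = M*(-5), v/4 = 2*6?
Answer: 12360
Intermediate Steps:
v = 48 (v = 4*(2*6) = 4*12 = 48)
S(J, M) = -5*M
(-9*v + 20)*S(-3, 6) = (-9*48 + 20)*(-5*6) = (-432 + 20)*(-30) = -412*(-30) = 12360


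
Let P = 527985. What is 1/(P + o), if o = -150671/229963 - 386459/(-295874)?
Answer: 68040072662/35924182056085633 ≈ 1.8940e-6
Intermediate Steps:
o = 44291639563/68040072662 (o = -150671*1/229963 - 386459*(-1/295874) = -150671/229963 + 386459/295874 = 44291639563/68040072662 ≈ 0.65096)
1/(P + o) = 1/(527985 + 44291639563/68040072662) = 1/(35924182056085633/68040072662) = 68040072662/35924182056085633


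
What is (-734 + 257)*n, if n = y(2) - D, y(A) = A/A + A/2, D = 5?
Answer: 1431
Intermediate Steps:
y(A) = 1 + A/2 (y(A) = 1 + A*(½) = 1 + A/2)
n = -3 (n = (1 + (½)*2) - 1*5 = (1 + 1) - 5 = 2 - 5 = -3)
(-734 + 257)*n = (-734 + 257)*(-3) = -477*(-3) = 1431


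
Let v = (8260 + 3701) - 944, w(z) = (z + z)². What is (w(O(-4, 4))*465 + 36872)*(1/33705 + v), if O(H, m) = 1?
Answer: 14382275553752/33705 ≈ 4.2671e+8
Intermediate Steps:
w(z) = 4*z² (w(z) = (2*z)² = 4*z²)
v = 11017 (v = 11961 - 944 = 11017)
(w(O(-4, 4))*465 + 36872)*(1/33705 + v) = ((4*1²)*465 + 36872)*(1/33705 + 11017) = ((4*1)*465 + 36872)*(1/33705 + 11017) = (4*465 + 36872)*(371327986/33705) = (1860 + 36872)*(371327986/33705) = 38732*(371327986/33705) = 14382275553752/33705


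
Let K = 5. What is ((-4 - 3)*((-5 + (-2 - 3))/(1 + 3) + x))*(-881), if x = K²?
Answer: 277515/2 ≈ 1.3876e+5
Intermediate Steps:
x = 25 (x = 5² = 25)
((-4 - 3)*((-5 + (-2 - 3))/(1 + 3) + x))*(-881) = ((-4 - 3)*((-5 + (-2 - 3))/(1 + 3) + 25))*(-881) = -7*((-5 - 5)/4 + 25)*(-881) = -7*(-10*¼ + 25)*(-881) = -7*(-5/2 + 25)*(-881) = -7*45/2*(-881) = -315/2*(-881) = 277515/2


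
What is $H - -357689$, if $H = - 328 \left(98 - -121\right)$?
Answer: $285857$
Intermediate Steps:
$H = -71832$ ($H = - 328 \left(98 + 121\right) = \left(-328\right) 219 = -71832$)
$H - -357689 = -71832 - -357689 = -71832 + 357689 = 285857$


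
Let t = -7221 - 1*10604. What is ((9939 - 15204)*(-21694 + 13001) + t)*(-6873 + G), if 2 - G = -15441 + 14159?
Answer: -255701332980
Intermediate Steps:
G = 1284 (G = 2 - (-15441 + 14159) = 2 - 1*(-1282) = 2 + 1282 = 1284)
t = -17825 (t = -7221 - 10604 = -17825)
((9939 - 15204)*(-21694 + 13001) + t)*(-6873 + G) = ((9939 - 15204)*(-21694 + 13001) - 17825)*(-6873 + 1284) = (-5265*(-8693) - 17825)*(-5589) = (45768645 - 17825)*(-5589) = 45750820*(-5589) = -255701332980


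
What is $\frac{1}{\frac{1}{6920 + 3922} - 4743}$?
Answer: $- \frac{10842}{51423605} \approx -0.00021084$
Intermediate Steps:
$\frac{1}{\frac{1}{6920 + 3922} - 4743} = \frac{1}{\frac{1}{10842} - 4743} = \frac{1}{- \frac{51423605}{10842}} = - \frac{10842}{51423605}$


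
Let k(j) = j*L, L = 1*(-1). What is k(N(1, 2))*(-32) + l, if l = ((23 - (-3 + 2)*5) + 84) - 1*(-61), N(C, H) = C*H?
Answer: 237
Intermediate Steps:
L = -1
l = 173 (l = ((23 - (-1)*5) + 84) + 61 = ((23 - 1*(-5)) + 84) + 61 = ((23 + 5) + 84) + 61 = (28 + 84) + 61 = 112 + 61 = 173)
k(j) = -j (k(j) = j*(-1) = -j)
k(N(1, 2))*(-32) + l = -2*(-32) + 173 = 64 + 173 = 237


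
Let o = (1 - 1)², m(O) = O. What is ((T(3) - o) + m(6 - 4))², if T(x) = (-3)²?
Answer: 121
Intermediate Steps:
T(x) = 9
o = 0 (o = 0² = 0)
((T(3) - o) + m(6 - 4))² = ((9 - 1*0) + (6 - 4))² = ((9 + 0) + 2)² = (9 + 2)² = 11² = 121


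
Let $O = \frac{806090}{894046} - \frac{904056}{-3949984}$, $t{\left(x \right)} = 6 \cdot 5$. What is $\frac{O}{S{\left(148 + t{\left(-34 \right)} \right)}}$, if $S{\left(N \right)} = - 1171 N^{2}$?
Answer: $- \frac{249519390821}{8189023510391168656} \approx -3.047 \cdot 10^{-8}$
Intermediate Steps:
$t{\left(x \right)} = 30$
$O = \frac{249519390821}{220716712204}$ ($O = 806090 \cdot \frac{1}{894046} - - \frac{113007}{493748} = \frac{403045}{447023} + \frac{113007}{493748} = \frac{249519390821}{220716712204} \approx 1.1305$)
$\frac{O}{S{\left(148 + t{\left(-34 \right)} \right)}} = \frac{249519390821}{220716712204 \left(- 1171 \left(148 + 30\right)^{2}\right)} = \frac{249519390821}{220716712204 \left(- 1171 \cdot 178^{2}\right)} = \frac{249519390821}{220716712204 \left(\left(-1171\right) 31684\right)} = \frac{249519390821}{220716712204 \left(-37101964\right)} = \frac{249519390821}{220716712204} \left(- \frac{1}{37101964}\right) = - \frac{249519390821}{8189023510391168656}$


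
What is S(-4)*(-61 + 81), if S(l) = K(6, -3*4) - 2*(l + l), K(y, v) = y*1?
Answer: 440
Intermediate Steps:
K(y, v) = y
S(l) = 6 - 4*l (S(l) = 6 - 2*(l + l) = 6 - 4*l)
S(-4)*(-61 + 81) = (6 - 4*(-4))*(-61 + 81) = (6 + 16)*20 = 22*20 = 440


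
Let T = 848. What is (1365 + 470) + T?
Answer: 2683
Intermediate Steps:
(1365 + 470) + T = (1365 + 470) + 848 = 1835 + 848 = 2683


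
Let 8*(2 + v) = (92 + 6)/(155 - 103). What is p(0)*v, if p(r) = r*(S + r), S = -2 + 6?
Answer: 0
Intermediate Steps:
S = 4
p(r) = r*(4 + r)
v = -367/208 (v = -2 + ((92 + 6)/(155 - 103))/8 = -2 + (98/52)/8 = -2 + (98*(1/52))/8 = -2 + (1/8)*(49/26) = -2 + 49/208 = -367/208 ≈ -1.7644)
p(0)*v = (0*(4 + 0))*(-367/208) = (0*4)*(-367/208) = 0*(-367/208) = 0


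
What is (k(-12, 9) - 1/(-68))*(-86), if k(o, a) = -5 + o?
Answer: 49665/34 ≈ 1460.7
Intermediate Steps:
(k(-12, 9) - 1/(-68))*(-86) = ((-5 - 12) - 1/(-68))*(-86) = (-17 - 1*(-1/68))*(-86) = (-17 + 1/68)*(-86) = -1155/68*(-86) = 49665/34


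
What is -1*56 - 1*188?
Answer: -244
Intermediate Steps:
-1*56 - 1*188 = -56 - 188 = -244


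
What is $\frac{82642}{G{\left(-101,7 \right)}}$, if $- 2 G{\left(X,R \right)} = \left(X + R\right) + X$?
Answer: $\frac{165284}{195} \approx 847.61$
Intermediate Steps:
$G{\left(X,R \right)} = - X - \frac{R}{2}$ ($G{\left(X,R \right)} = - \frac{\left(X + R\right) + X}{2} = - \frac{\left(R + X\right) + X}{2} = - \frac{R + 2 X}{2} = - X - \frac{R}{2}$)
$\frac{82642}{G{\left(-101,7 \right)}} = \frac{82642}{\left(-1\right) \left(-101\right) - \frac{7}{2}} = \frac{82642}{101 - \frac{7}{2}} = \frac{82642}{\frac{195}{2}} = 82642 \cdot \frac{2}{195} = \frac{165284}{195}$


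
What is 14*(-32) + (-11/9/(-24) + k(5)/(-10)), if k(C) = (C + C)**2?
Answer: -98917/216 ≈ -457.95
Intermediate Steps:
k(C) = 4*C**2 (k(C) = (2*C)**2 = 4*C**2)
14*(-32) + (-11/9/(-24) + k(5)/(-10)) = 14*(-32) + (-11/9/(-24) + (4*5**2)/(-10)) = -448 + (-11*1/9*(-1/24) + (4*25)*(-1/10)) = -448 + (-11/9*(-1/24) + 100*(-1/10)) = -448 + (11/216 - 10) = -448 - 2149/216 = -98917/216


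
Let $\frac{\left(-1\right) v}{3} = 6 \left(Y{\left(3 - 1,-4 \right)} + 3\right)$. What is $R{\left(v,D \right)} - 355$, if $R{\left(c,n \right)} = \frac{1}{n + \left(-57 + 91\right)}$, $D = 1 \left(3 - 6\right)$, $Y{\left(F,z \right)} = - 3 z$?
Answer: $- \frac{11004}{31} \approx -354.97$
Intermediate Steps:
$D = -3$ ($D = 1 \left(-3\right) = -3$)
$v = -270$ ($v = - 3 \cdot 6 \left(\left(-3\right) \left(-4\right) + 3\right) = - 3 \cdot 6 \left(12 + 3\right) = - 3 \cdot 6 \cdot 15 = \left(-3\right) 90 = -270$)
$R{\left(c,n \right)} = \frac{1}{34 + n}$ ($R{\left(c,n \right)} = \frac{1}{n + 34} = \frac{1}{34 + n}$)
$R{\left(v,D \right)} - 355 = \frac{1}{34 - 3} - 355 = \frac{1}{31} - 355 = - \frac{11004}{31}$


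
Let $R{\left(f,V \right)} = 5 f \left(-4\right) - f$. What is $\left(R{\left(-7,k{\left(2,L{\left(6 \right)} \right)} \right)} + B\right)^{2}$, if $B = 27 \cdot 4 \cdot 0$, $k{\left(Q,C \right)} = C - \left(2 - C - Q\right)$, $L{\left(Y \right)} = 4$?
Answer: $21609$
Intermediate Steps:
$k{\left(Q,C \right)} = -2 + Q + 2 C$ ($k{\left(Q,C \right)} = C - \left(2 - C - Q\right) = C + \left(-2 + C + Q\right) = -2 + Q + 2 C$)
$B = 0$ ($B = 27 \cdot 0 = 0$)
$R{\left(f,V \right)} = - 21 f$ ($R{\left(f,V \right)} = - 20 f - f = - 21 f$)
$\left(R{\left(-7,k{\left(2,L{\left(6 \right)} \right)} \right)} + B\right)^{2} = \left(\left(-21\right) \left(-7\right) + 0\right)^{2} = \left(147 + 0\right)^{2} = 147^{2} = 21609$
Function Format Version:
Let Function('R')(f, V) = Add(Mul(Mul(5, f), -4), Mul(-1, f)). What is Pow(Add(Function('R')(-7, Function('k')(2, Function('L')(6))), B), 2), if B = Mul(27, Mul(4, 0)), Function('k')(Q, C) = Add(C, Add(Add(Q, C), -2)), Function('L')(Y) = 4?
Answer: 21609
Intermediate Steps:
Function('k')(Q, C) = Add(-2, Q, Mul(2, C)) (Function('k')(Q, C) = Add(C, Add(Add(C, Q), -2)) = Add(C, Add(-2, C, Q)) = Add(-2, Q, Mul(2, C)))
B = 0 (B = Mul(27, 0) = 0)
Function('R')(f, V) = Mul(-21, f) (Function('R')(f, V) = Add(Mul(-20, f), Mul(-1, f)) = Mul(-21, f))
Pow(Add(Function('R')(-7, Function('k')(2, Function('L')(6))), B), 2) = Pow(Add(Mul(-21, -7), 0), 2) = Pow(Add(147, 0), 2) = Pow(147, 2) = 21609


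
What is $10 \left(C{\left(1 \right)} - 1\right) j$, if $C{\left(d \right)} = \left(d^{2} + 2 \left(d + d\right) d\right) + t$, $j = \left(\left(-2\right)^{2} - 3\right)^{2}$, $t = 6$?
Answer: $100$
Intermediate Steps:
$j = 1$ ($j = \left(4 - 3\right)^{2} = 1^{2} = 1$)
$C{\left(d \right)} = 6 + 5 d^{2}$ ($C{\left(d \right)} = \left(d^{2} + 2 \left(d + d\right) d\right) + 6 = \left(d^{2} + 2 \cdot 2 d d\right) + 6 = \left(d^{2} + 4 d d\right) + 6 = \left(d^{2} + 4 d^{2}\right) + 6 = 5 d^{2} + 6 = 6 + 5 d^{2}$)
$10 \left(C{\left(1 \right)} - 1\right) j = 10 \left(\left(6 + 5 \cdot 1^{2}\right) - 1\right) 1 = 10 \left(\left(6 + 5 \cdot 1\right) - 1\right) 1 = 10 \left(\left(6 + 5\right) - 1\right) 1 = 10 \left(11 - 1\right) 1 = 10 \cdot 10 \cdot 1 = 100 \cdot 1 = 100$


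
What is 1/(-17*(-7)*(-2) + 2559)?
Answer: 1/2321 ≈ 0.00043085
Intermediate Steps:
1/(-17*(-7)*(-2) + 2559) = 1/(119*(-2) + 2559) = 1/(-238 + 2559) = 1/2321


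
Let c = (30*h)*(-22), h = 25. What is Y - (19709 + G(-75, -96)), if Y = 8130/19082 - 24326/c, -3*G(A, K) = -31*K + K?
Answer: -1475645140817/78713250 ≈ -18747.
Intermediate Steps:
G(A, K) = 10*K (G(A, K) = -(-31*K + K)/3 = -(-10)*K = 10*K)
c = -16500 (c = (30*25)*(-22) = 750*(-22) = -16500)
Y = 149583433/78713250 (Y = 8130/19082 - 24326/(-16500) = 8130*(1/19082) - 24326*(-1/16500) = 4065/9541 + 12163/8250 = 149583433/78713250 ≈ 1.9004)
Y - (19709 + G(-75, -96)) = 149583433/78713250 - (19709 + 10*(-96)) = 149583433/78713250 - (19709 - 960) = 149583433/78713250 - 1*18749 = 149583433/78713250 - 18749 = -1475645140817/78713250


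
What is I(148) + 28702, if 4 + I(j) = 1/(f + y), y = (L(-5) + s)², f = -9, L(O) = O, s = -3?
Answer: 1578391/55 ≈ 28698.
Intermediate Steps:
y = 64 (y = (-5 - 3)² = (-8)² = 64)
I(j) = -219/55 (I(j) = -4 + 1/(-9 + 64) = -4 + 1/55 = -219/55)
I(148) + 28702 = -219/55 + 28702 = 1578391/55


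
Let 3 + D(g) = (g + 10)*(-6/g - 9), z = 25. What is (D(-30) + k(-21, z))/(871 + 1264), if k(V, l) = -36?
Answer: 137/2135 ≈ 0.064169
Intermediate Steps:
D(g) = -3 + (-9 - 6/g)*(10 + g) (D(g) = -3 + (g + 10)*(-6/g - 9) = -3 + (10 + g)*(-9 - 6/g) = -3 + (-9 - 6/g)*(10 + g))
(D(-30) + k(-21, z))/(871 + 1264) = ((-99 - 60/(-30) - 9*(-30)) - 36)/(871 + 1264) = ((-99 - 60*(-1/30) + 270) - 36)/2135 = ((-99 + 2 + 270) - 36)/2135 = (173 - 36)/2135 = (1/2135)*137 = 137/2135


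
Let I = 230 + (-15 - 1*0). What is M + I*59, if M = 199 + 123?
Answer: 13007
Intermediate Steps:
M = 322
I = 215 (I = 230 + (-15 + 0) = 230 - 15 = 215)
M + I*59 = 322 + 215*59 = 322 + 12685 = 13007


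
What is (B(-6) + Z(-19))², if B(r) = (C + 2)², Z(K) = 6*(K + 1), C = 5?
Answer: 3481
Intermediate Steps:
Z(K) = 6 + 6*K (Z(K) = 6*(1 + K) = 6 + 6*K)
B(r) = 49 (B(r) = (5 + 2)² = 7² = 49)
(B(-6) + Z(-19))² = (49 + (6 + 6*(-19)))² = (49 + (6 - 114))² = (49 - 108)² = (-59)² = 3481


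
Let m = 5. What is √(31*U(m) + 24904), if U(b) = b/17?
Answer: √7199891/17 ≈ 157.84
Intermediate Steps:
U(b) = b/17 (U(b) = b*(1/17) = b/17)
√(31*U(m) + 24904) = √(31*((1/17)*5) + 24904) = √(31*(5/17) + 24904) = √(155/17 + 24904) = √(423523/17) = √7199891/17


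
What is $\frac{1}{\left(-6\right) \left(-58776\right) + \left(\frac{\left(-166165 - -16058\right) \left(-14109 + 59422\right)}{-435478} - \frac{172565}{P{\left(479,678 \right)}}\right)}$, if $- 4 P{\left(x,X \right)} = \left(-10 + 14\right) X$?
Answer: $\frac{73813521}{27202472971268} \approx 2.7135 \cdot 10^{-6}$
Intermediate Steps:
$P{\left(x,X \right)} = - X$ ($P{\left(x,X \right)} = - \frac{\left(-10 + 14\right) X}{4} = - \frac{4 X}{4} = - X$)
$\frac{1}{\left(-6\right) \left(-58776\right) + \left(\frac{\left(-166165 - -16058\right) \left(-14109 + 59422\right)}{-435478} - \frac{172565}{P{\left(479,678 \right)}}\right)} = \frac{1}{\left(-6\right) \left(-58776\right) - \left(- \frac{172565}{678} - \frac{\left(-166165 - -16058\right) \left(-14109 + 59422\right)}{-435478}\right)} = \frac{1}{352656 - \left(- \frac{172565}{678} - \left(-166165 + \left(-68906 + 84964\right)\right) 45313 \left(- \frac{1}{435478}\right)\right)} = \frac{1}{352656 - \left(- \frac{172565}{678} - \left(-166165 + 16058\right) 45313 \left(- \frac{1}{435478}\right)\right)} = \frac{1}{352656 + \left(\left(-150107\right) 45313 \left(- \frac{1}{435478}\right) + \frac{172565}{678}\right)} = \frac{1}{352656 + \left(\left(-6801798491\right) \left(- \frac{1}{435478}\right) + \frac{172565}{678}\right)} = \frac{1}{352656 + \left(\frac{6801798491}{435478} + \frac{172565}{678}\right)} = \frac{1}{352656 + \frac{1171691909492}{73813521}} = \frac{1}{\frac{27202472971268}{73813521}} = \frac{73813521}{27202472971268}$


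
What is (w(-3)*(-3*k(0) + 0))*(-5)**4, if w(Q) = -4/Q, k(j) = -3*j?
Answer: 0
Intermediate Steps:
(w(-3)*(-3*k(0) + 0))*(-5)**4 = ((-4/(-3))*(-(-9)*0 + 0))*(-5)**4 = ((-4*(-1/3))*(-3*0 + 0))*625 = (4*(0 + 0)/3)*625 = ((4/3)*0)*625 = 0*625 = 0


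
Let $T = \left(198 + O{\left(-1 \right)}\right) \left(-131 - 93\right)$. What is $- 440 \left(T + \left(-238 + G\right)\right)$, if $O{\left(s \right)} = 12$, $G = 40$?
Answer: $20784720$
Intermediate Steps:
$T = -47040$ ($T = \left(198 + 12\right) \left(-131 - 93\right) = 210 \left(-224\right) = -47040$)
$- 440 \left(T + \left(-238 + G\right)\right) = - 440 \left(-47040 + \left(-238 + 40\right)\right) = - 440 \left(-47040 - 198\right) = \left(-440\right) \left(-47238\right) = 20784720$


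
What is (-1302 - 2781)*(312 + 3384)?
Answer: -15090768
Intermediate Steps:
(-1302 - 2781)*(312 + 3384) = -4083*3696 = -15090768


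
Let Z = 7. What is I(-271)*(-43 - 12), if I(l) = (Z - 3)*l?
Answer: 59620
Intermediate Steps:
I(l) = 4*l (I(l) = (7 - 3)*l = 4*l)
I(-271)*(-43 - 12) = (4*(-271))*(-43 - 12) = -1084*(-55) = 59620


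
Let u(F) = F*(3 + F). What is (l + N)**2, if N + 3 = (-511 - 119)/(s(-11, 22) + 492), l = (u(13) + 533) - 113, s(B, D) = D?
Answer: 25699296100/66049 ≈ 3.8909e+5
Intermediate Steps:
l = 628 (l = (13*(3 + 13) + 533) - 113 = (13*16 + 533) - 113 = (208 + 533) - 113 = 741 - 113 = 628)
N = -1086/257 (N = -3 + (-511 - 119)/(22 + 492) = -3 - 630/514 = -3 - 630*1/514 = -3 - 315/257 = -1086/257 ≈ -4.2257)
(l + N)**2 = (628 - 1086/257)**2 = (160310/257)**2 = 25699296100/66049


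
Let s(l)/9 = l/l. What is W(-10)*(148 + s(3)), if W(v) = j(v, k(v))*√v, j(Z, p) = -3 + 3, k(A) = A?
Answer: 0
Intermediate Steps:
s(l) = 9 (s(l) = 9*(l/l) = 9*1 = 9)
j(Z, p) = 0
W(v) = 0 (W(v) = 0*√v = 0)
W(-10)*(148 + s(3)) = 0*(148 + 9) = 0*157 = 0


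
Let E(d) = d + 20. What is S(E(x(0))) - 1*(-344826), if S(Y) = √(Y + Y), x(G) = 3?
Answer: 344826 + √46 ≈ 3.4483e+5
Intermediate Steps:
E(d) = 20 + d
S(Y) = √2*√Y (S(Y) = √(2*Y) = √2*√Y)
S(E(x(0))) - 1*(-344826) = √2*√(20 + 3) - 1*(-344826) = √2*√23 + 344826 = √46 + 344826 = 344826 + √46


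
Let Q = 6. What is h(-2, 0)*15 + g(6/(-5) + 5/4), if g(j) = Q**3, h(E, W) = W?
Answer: 216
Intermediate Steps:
g(j) = 216 (g(j) = 6**3 = 216)
h(-2, 0)*15 + g(6/(-5) + 5/4) = 0*15 + 216 = 0 + 216 = 216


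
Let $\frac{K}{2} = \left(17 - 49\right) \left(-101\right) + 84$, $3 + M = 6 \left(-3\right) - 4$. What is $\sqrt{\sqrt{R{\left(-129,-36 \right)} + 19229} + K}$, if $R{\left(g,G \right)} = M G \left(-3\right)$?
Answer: $\sqrt{6632 + \sqrt{16529}} \approx 82.223$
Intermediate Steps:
$M = -25$ ($M = -3 + \left(6 \left(-3\right) - 4\right) = -3 - 22 = -25$)
$R{\left(g,G \right)} = 75 G$ ($R{\left(g,G \right)} = - 25 G \left(-3\right) = 75 G$)
$K = 6632$ ($K = 2 \left(\left(17 - 49\right) \left(-101\right) + 84\right) = 2 \left(\left(-32\right) \left(-101\right) + 84\right) = 2 \left(3232 + 84\right) = 2 \cdot 3316 = 6632$)
$\sqrt{\sqrt{R{\left(-129,-36 \right)} + 19229} + K} = \sqrt{\sqrt{75 \left(-36\right) + 19229} + 6632} = \sqrt{\sqrt{-2700 + 19229} + 6632} = \sqrt{\sqrt{16529} + 6632} = \sqrt{6632 + \sqrt{16529}}$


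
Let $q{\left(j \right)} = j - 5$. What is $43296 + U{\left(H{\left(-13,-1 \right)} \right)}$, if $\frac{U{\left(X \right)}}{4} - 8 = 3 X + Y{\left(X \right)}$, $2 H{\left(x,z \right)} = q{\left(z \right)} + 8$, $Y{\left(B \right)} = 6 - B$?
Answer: $43360$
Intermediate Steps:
$q{\left(j \right)} = -5 + j$ ($q{\left(j \right)} = j - 5 = -5 + j$)
$H{\left(x,z \right)} = \frac{3}{2} + \frac{z}{2}$ ($H{\left(x,z \right)} = \frac{\left(-5 + z\right) + 8}{2} = \frac{3 + z}{2} = \frac{3}{2} + \frac{z}{2}$)
$U{\left(X \right)} = 56 + 8 X$ ($U{\left(X \right)} = 32 + 4 \left(3 X - \left(-6 + X\right)\right) = 32 + 4 \left(6 + 2 X\right) = 32 + \left(24 + 8 X\right) = 56 + 8 X$)
$43296 + U{\left(H{\left(-13,-1 \right)} \right)} = 43296 + \left(56 + 8 \left(\frac{3}{2} + \frac{1}{2} \left(-1\right)\right)\right) = 43296 + \left(56 + 8 \left(\frac{3}{2} - \frac{1}{2}\right)\right) = 43296 + \left(56 + 8 \cdot 1\right) = 43296 + \left(56 + 8\right) = 43296 + 64 = 43360$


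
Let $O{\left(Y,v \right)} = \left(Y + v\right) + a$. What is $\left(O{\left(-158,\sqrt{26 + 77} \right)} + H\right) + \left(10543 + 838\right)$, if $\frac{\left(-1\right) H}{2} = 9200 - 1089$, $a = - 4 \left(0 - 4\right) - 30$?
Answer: $-5013 + \sqrt{103} \approx -5002.9$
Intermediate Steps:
$a = -14$ ($a = \left(-4\right) \left(-4\right) - 30 = 16 - 30 = -14$)
$H = -16222$ ($H = - 2 \left(9200 - 1089\right) = \left(-2\right) 8111 = -16222$)
$O{\left(Y,v \right)} = -14 + Y + v$ ($O{\left(Y,v \right)} = \left(Y + v\right) - 14 = -14 + Y + v$)
$\left(O{\left(-158,\sqrt{26 + 77} \right)} + H\right) + \left(10543 + 838\right) = \left(\left(-14 - 158 + \sqrt{26 + 77}\right) - 16222\right) + \left(10543 + 838\right) = \left(\left(-14 - 158 + \sqrt{103}\right) - 16222\right) + 11381 = \left(\left(-172 + \sqrt{103}\right) - 16222\right) + 11381 = \left(-16394 + \sqrt{103}\right) + 11381 = -5013 + \sqrt{103}$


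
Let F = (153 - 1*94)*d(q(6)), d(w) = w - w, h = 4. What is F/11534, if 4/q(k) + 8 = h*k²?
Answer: 0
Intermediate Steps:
q(k) = 4/(-8 + 4*k²)
d(w) = 0
F = 0 (F = (153 - 1*94)*0 = (153 - 94)*0 = 59*0 = 0)
F/11534 = 0/11534 = 0*(1/11534) = 0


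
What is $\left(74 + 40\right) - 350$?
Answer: $-236$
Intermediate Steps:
$\left(74 + 40\right) - 350 = 114 - 350 = -236$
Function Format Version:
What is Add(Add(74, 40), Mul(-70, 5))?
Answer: -236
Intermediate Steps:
Add(Add(74, 40), Mul(-70, 5)) = Add(114, -350) = -236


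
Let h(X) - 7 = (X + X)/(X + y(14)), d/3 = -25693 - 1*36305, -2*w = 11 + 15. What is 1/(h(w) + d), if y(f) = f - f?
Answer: -1/185985 ≈ -5.3768e-6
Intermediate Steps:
y(f) = 0
w = -13 (w = -(11 + 15)/2 = -½*26 = -13)
d = -185994 (d = 3*(-25693 - 1*36305) = 3*(-25693 - 36305) = 3*(-61998) = -185994)
h(X) = 9 (h(X) = 7 + (X + X)/(X + 0) = 7 + (2*X)/X = 7 + 2 = 9)
1/(h(w) + d) = 1/(9 - 185994) = 1/(-185985) = -1/185985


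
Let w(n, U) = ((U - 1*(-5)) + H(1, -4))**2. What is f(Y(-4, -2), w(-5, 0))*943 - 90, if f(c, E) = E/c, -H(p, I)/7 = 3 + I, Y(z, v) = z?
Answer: -34038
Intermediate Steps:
H(p, I) = -21 - 7*I (H(p, I) = -7*(3 + I) = -21 - 7*I)
w(n, U) = (12 + U)**2 (w(n, U) = ((U - 1*(-5)) + (-21 - 7*(-4)))**2 = ((U + 5) + (-21 + 28))**2 = ((5 + U) + 7)**2 = (12 + U)**2)
f(Y(-4, -2), w(-5, 0))*943 - 90 = ((12 + 0)**2/(-4))*943 - 90 = (12**2*(-1/4))*943 - 90 = (144*(-1/4))*943 - 90 = -36*943 - 90 = -33948 - 90 = -34038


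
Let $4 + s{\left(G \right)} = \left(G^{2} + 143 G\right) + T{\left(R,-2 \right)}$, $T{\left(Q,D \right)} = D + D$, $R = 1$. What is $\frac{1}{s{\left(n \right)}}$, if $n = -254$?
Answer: $\frac{1}{28186} \approx 3.5479 \cdot 10^{-5}$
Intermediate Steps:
$T{\left(Q,D \right)} = 2 D$
$s{\left(G \right)} = -8 + G^{2} + 143 G$ ($s{\left(G \right)} = -4 + \left(\left(G^{2} + 143 G\right) + 2 \left(-2\right)\right) = -4 - \left(4 - G^{2} - 143 G\right) = -4 + \left(-4 + G^{2} + 143 G\right) = -8 + G^{2} + 143 G$)
$\frac{1}{s{\left(n \right)}} = \frac{1}{-8 + \left(-254\right)^{2} + 143 \left(-254\right)} = \frac{1}{-8 + 64516 - 36322} = \frac{1}{28186}$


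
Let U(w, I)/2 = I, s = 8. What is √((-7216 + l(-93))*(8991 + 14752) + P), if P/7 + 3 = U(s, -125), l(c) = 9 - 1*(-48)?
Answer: 2*I*√42494477 ≈ 13038.0*I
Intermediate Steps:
U(w, I) = 2*I
l(c) = 57 (l(c) = 9 + 48 = 57)
P = -1771 (P = -21 + 7*(2*(-125)) = -21 + 7*(-250) = -21 - 1750 = -1771)
√((-7216 + l(-93))*(8991 + 14752) + P) = √((-7216 + 57)*(8991 + 14752) - 1771) = √(-7159*23743 - 1771) = √(-169976137 - 1771) = √(-169977908) = 2*I*√42494477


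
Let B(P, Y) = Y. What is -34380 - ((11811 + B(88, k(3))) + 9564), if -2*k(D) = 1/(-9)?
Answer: -1003591/18 ≈ -55755.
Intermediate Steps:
k(D) = 1/18 (k(D) = -1/2/(-9) = -1/2*(-1/9) = 1/18)
-34380 - ((11811 + B(88, k(3))) + 9564) = -34380 - ((11811 + 1/18) + 9564) = -34380 - (212599/18 + 9564) = -34380 - 1*384751/18 = -34380 - 384751/18 = -1003591/18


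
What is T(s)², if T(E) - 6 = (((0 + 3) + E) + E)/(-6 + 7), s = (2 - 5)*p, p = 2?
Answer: 9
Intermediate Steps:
s = -6 (s = (2 - 5)*2 = -3*2 = -6)
T(E) = 9 + 2*E (T(E) = 6 + (((0 + 3) + E) + E)/(-6 + 7) = 6 + ((3 + E) + E)/1 = 6 + (3 + 2*E)*1 = 6 + (3 + 2*E) = 9 + 2*E)
T(s)² = (9 + 2*(-6))² = (9 - 12)² = (-3)² = 9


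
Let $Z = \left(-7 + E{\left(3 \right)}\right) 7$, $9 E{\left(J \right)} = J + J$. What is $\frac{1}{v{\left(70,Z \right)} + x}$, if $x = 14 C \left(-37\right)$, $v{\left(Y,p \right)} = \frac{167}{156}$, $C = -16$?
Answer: $\frac{156}{1293095} \approx 0.00012064$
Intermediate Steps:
$E{\left(J \right)} = \frac{2 J}{9}$ ($E{\left(J \right)} = \frac{J + J}{9} = \frac{2 J}{9}$)
$Z = - \frac{133}{3}$ ($Z = \left(-7 + \frac{2}{9} \cdot 3\right) 7 = \left(-7 + \frac{2}{3}\right) 7 = \left(- \frac{19}{3}\right) 7 = - \frac{133}{3} \approx -44.333$)
$v{\left(Y,p \right)} = \frac{167}{156}$ ($v{\left(Y,p \right)} = 167 \cdot \frac{1}{156} = \frac{167}{156}$)
$x = 8288$ ($x = 14 \left(-16\right) \left(-37\right) = \left(-224\right) \left(-37\right) = 8288$)
$\frac{1}{v{\left(70,Z \right)} + x} = \frac{1}{\frac{167}{156} + 8288} = \frac{1}{\frac{1293095}{156}} = \frac{156}{1293095}$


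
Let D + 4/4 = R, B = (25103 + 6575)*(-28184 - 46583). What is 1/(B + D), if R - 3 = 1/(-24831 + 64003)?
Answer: -39172/92777668608127 ≈ -4.2221e-10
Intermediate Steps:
R = 117517/39172 (R = 3 + 1/(-24831 + 64003) = 3 + 1/39172 = 117517/39172 ≈ 3.0000)
B = -2368469026 (B = 31678*(-74767) = -2368469026)
D = 78345/39172 (D = -1 + 117517/39172 = 78345/39172 ≈ 2.0000)
1/(B + D) = 1/(-2368469026 + 78345/39172) = 1/(-92777668608127/39172) = -39172/92777668608127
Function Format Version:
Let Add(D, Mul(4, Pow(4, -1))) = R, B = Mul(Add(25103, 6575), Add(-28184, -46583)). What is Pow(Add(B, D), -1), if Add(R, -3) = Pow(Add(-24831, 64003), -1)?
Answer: Rational(-39172, 92777668608127) ≈ -4.2221e-10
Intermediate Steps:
R = Rational(117517, 39172) (R = Add(3, Pow(Add(-24831, 64003), -1)) = Add(3, Pow(39172, -1)) = Add(3, Rational(1, 39172)) = Rational(117517, 39172) ≈ 3.0000)
B = -2368469026 (B = Mul(31678, -74767) = -2368469026)
D = Rational(78345, 39172) (D = Add(-1, Rational(117517, 39172)) = Rational(78345, 39172) ≈ 2.0000)
Pow(Add(B, D), -1) = Pow(Add(-2368469026, Rational(78345, 39172)), -1) = Pow(Rational(-92777668608127, 39172), -1) = Rational(-39172, 92777668608127)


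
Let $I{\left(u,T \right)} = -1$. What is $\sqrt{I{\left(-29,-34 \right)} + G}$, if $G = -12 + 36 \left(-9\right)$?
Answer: $i \sqrt{337} \approx 18.358 i$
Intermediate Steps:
$G = -336$ ($G = -12 - 324 = -336$)
$\sqrt{I{\left(-29,-34 \right)} + G} = \sqrt{-1 - 336} = \sqrt{-337} = i \sqrt{337}$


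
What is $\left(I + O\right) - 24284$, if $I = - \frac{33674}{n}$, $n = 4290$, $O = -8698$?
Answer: $- \frac{70763227}{2145} \approx -32990.0$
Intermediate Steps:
$I = - \frac{16837}{2145}$ ($I = - \frac{33674}{4290} = \left(-33674\right) \frac{1}{4290} = - \frac{16837}{2145} \approx -7.8494$)
$\left(I + O\right) - 24284 = \left(- \frac{16837}{2145} - 8698\right) - 24284 = - \frac{18674047}{2145} - 24284 = - \frac{70763227}{2145}$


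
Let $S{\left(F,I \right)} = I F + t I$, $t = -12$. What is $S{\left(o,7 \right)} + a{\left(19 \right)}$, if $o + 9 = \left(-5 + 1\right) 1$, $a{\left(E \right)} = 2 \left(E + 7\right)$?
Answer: $-123$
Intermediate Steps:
$a{\left(E \right)} = 14 + 2 E$ ($a{\left(E \right)} = 2 \left(7 + E\right) = 14 + 2 E$)
$o = -13$ ($o = -9 + \left(-5 + 1\right) 1 = -9 - 4 = -13$)
$S{\left(F,I \right)} = - 12 I + F I$ ($S{\left(F,I \right)} = I F - 12 I = F I - 12 I = - 12 I + F I$)
$S{\left(o,7 \right)} + a{\left(19 \right)} = 7 \left(-12 - 13\right) + \left(14 + 2 \cdot 19\right) = 7 \left(-25\right) + \left(14 + 38\right) = -175 + 52 = -123$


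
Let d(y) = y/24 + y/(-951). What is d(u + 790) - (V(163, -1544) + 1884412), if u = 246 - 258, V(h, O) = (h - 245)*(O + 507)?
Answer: -2497217461/1268 ≈ -1.9694e+6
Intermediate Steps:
V(h, O) = (-245 + h)*(507 + O)
u = -12
d(y) = 103*y/2536 (d(y) = y*(1/24) + y*(-1/951) = y/24 - y/951 = 103*y/2536)
d(u + 790) - (V(163, -1544) + 1884412) = 103*(-12 + 790)/2536 - ((-124215 - 245*(-1544) + 507*163 - 1544*163) + 1884412) = (103/2536)*778 - ((-124215 + 378280 + 82641 - 251672) + 1884412) = 40067/1268 - (85034 + 1884412) = 40067/1268 - 1*1969446 = 40067/1268 - 1969446 = -2497217461/1268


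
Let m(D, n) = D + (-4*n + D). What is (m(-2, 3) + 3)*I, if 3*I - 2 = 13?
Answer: -65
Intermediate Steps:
I = 5 (I = ⅔ + (⅓)*13 = ⅔ + 13/3 = 5)
m(D, n) = -4*n + 2*D (m(D, n) = D + (D - 4*n) = -4*n + 2*D)
(m(-2, 3) + 3)*I = ((-4*3 + 2*(-2)) + 3)*5 = ((-12 - 4) + 3)*5 = (-16 + 3)*5 = -13*5 = -65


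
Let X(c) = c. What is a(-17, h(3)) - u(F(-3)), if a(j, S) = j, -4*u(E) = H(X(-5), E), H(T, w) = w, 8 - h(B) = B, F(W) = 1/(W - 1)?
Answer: -273/16 ≈ -17.063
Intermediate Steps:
F(W) = 1/(-1 + W)
h(B) = 8 - B
u(E) = -E/4
a(-17, h(3)) - u(F(-3)) = -17 - (-1)/(4*(-1 - 3)) = -17 - (-1)/(4*(-4)) = -17 - (-1)*(-1)/(4*4) = -17 - 1*1/16 = -17 - 1/16 = -273/16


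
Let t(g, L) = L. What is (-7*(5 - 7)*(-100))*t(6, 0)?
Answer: 0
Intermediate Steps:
(-7*(5 - 7)*(-100))*t(6, 0) = (-7*(5 - 7)*(-100))*0 = (-7*(-2)*(-100))*0 = (14*(-100))*0 = -1400*0 = 0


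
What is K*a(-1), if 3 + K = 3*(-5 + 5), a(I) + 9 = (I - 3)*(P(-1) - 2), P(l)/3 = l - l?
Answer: 3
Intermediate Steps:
P(l) = 0 (P(l) = 3*(l - l) = 3*0 = 0)
a(I) = -3 - 2*I (a(I) = -9 + (I - 3)*(0 - 2) = -9 + (-3 + I)*(-2) = -9 + (6 - 2*I) = -3 - 2*I)
K = -3 (K = -3 + 3*(-5 + 5) = -3 + 3*0 = -3 + 0 = -3)
K*a(-1) = -3*(-3 - 2*(-1)) = -3*(-3 + 2) = -3*(-1) = 3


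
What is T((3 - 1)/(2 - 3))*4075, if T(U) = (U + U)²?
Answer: 65200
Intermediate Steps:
T(U) = 4*U² (T(U) = (2*U)² = 4*U²)
T((3 - 1)/(2 - 3))*4075 = (4*((3 - 1)/(2 - 3))²)*4075 = (4*(2/(-1))²)*4075 = (4*(2*(-1))²)*4075 = (4*(-2)²)*4075 = (4*4)*4075 = 16*4075 = 65200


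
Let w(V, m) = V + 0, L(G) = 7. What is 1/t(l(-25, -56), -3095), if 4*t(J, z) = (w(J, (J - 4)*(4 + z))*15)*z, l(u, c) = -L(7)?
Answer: 4/324975 ≈ 1.2309e-5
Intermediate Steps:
w(V, m) = V
l(u, c) = -7 (l(u, c) = -1*7 = -7)
t(J, z) = 15*J*z/4 (t(J, z) = ((J*15)*z)/4 = ((15*J)*z)/4 = (15*J*z)/4 = 15*J*z/4)
1/t(l(-25, -56), -3095) = 1/((15/4)*(-7)*(-3095)) = 1/(324975/4) = 4/324975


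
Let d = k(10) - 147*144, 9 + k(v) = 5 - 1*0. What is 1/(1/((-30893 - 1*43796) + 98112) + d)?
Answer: -23423/495911755 ≈ -4.7232e-5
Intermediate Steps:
k(v) = -4 (k(v) = -9 + (5 - 1*0) = -9 + (5 + 0) = -9 + 5 = -4)
d = -21172 (d = -4 - 147*144 = -4 - 21168 = -21172)
1/(1/((-30893 - 1*43796) + 98112) + d) = 1/(1/((-30893 - 1*43796) + 98112) - 21172) = 1/(1/((-30893 - 43796) + 98112) - 21172) = 1/(1/(-74689 + 98112) - 21172) = 1/(1/23423 - 21172) = 1/(-495911755/23423) = -23423/495911755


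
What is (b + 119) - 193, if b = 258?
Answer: 184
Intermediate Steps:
(b + 119) - 193 = (258 + 119) - 193 = 377 - 193 = 184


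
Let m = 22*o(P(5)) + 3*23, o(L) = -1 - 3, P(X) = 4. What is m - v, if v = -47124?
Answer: 47105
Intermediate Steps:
o(L) = -4
m = -19 (m = 22*(-4) + 3*23 = -88 + 69 = -19)
m - v = -19 - 1*(-47124) = -19 + 47124 = 47105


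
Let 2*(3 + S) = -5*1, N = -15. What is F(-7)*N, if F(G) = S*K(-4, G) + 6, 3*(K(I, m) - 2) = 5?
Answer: 425/2 ≈ 212.50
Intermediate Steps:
K(I, m) = 11/3 (K(I, m) = 2 + (⅓)*5 = 2 + 5/3 = 11/3)
S = -11/2 (S = -3 + (-5*1)/2 = -3 + (½)*(-5) = -3 - 5/2 = -11/2 ≈ -5.5000)
F(G) = -85/6 (F(G) = -11/2*11/3 + 6 = -121/6 + 6 = -85/6)
F(-7)*N = -85/6*(-15) = 425/2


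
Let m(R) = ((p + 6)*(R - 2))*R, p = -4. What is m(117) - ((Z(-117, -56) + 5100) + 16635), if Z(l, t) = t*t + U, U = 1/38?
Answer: 77481/38 ≈ 2039.0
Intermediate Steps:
U = 1/38 ≈ 0.026316
Z(l, t) = 1/38 + t**2 (Z(l, t) = t*t + 1/38 = t**2 + 1/38 = 1/38 + t**2)
m(R) = R*(-4 + 2*R) (m(R) = ((-4 + 6)*(R - 2))*R = (2*(-2 + R))*R = (-4 + 2*R)*R = R*(-4 + 2*R))
m(117) - ((Z(-117, -56) + 5100) + 16635) = 2*117*(-2 + 117) - (((1/38 + (-56)**2) + 5100) + 16635) = 2*117*115 - (((1/38 + 3136) + 5100) + 16635) = 26910 - ((119169/38 + 5100) + 16635) = 26910 - (312969/38 + 16635) = 26910 - 1*945099/38 = 26910 - 945099/38 = 77481/38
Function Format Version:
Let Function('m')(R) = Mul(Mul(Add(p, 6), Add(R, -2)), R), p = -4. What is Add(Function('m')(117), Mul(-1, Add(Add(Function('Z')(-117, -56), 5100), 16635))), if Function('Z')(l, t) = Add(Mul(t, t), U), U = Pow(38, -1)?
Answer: Rational(77481, 38) ≈ 2039.0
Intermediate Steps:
U = Rational(1, 38) ≈ 0.026316
Function('Z')(l, t) = Add(Rational(1, 38), Pow(t, 2)) (Function('Z')(l, t) = Add(Mul(t, t), Rational(1, 38)) = Add(Pow(t, 2), Rational(1, 38)) = Add(Rational(1, 38), Pow(t, 2)))
Function('m')(R) = Mul(R, Add(-4, Mul(2, R))) (Function('m')(R) = Mul(Mul(Add(-4, 6), Add(R, -2)), R) = Mul(Mul(2, Add(-2, R)), R) = Mul(Add(-4, Mul(2, R)), R) = Mul(R, Add(-4, Mul(2, R))))
Add(Function('m')(117), Mul(-1, Add(Add(Function('Z')(-117, -56), 5100), 16635))) = Add(Mul(2, 117, Add(-2, 117)), Mul(-1, Add(Add(Add(Rational(1, 38), Pow(-56, 2)), 5100), 16635))) = Add(Mul(2, 117, 115), Mul(-1, Add(Add(Add(Rational(1, 38), 3136), 5100), 16635))) = Add(26910, Mul(-1, Add(Add(Rational(119169, 38), 5100), 16635))) = Add(26910, Mul(-1, Add(Rational(312969, 38), 16635))) = Add(26910, Mul(-1, Rational(945099, 38))) = Add(26910, Rational(-945099, 38)) = Rational(77481, 38)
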